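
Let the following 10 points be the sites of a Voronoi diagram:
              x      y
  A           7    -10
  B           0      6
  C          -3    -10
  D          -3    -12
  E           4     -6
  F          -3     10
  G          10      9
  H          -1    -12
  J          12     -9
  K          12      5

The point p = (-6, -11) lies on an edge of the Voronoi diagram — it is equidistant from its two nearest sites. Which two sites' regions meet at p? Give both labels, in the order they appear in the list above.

Squared distances from p to each site:
|pA|² = (-6−7)² + (-11−(-10))² = 169 + 1 = 170
|pB|² = (-6−0)² + (-11−6)² = 36 + 289 = 325
|pC|² = (-6−(-3))² + (-11−(-10))² = 9 + 1 = 10
|pD|² = (-6−(-3))² + (-11−(-12))² = 9 + 1 = 10
|pE|² = (-6−4)² + (-11−(-6))² = 100 + 25 = 125
|pF|² = (-6−(-3))² + (-11−10)² = 9 + 441 = 450
|pG|² = (-6−10)² + (-11−9)² = 256 + 400 = 656
|pH|² = (-6−(-1))² + (-11−(-12))² = 25 + 1 = 26
|pJ|² = (-6−12)² + (-11−(-9))² = 324 + 4 = 328
|pK|² = (-6−12)² + (-11−5)² = 324 + 256 = 580
p is equidistant from C and D (both at squared distance 10), and every other site is strictly farther — so p lies on the C–D Voronoi edge.

C and D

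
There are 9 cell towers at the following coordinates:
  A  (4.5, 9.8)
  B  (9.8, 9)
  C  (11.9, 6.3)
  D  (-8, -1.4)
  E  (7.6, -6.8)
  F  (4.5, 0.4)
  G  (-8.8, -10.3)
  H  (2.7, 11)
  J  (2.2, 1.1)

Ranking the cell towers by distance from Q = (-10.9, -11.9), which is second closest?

Squared Euclidean distances:
|QA|² = (-10.9−4.5)² + (-11.9−9.8)² = 237.16 + 470.89 = 708.05
|QB|² = (-10.9−9.8)² + (-11.9−9)² = 428.49 + 436.81 = 865.3
|QC|² = (-10.9−11.9)² + (-11.9−6.3)² = 519.84 + 331.24 = 851.08
|QD|² = (-10.9−(-8))² + (-11.9−(-1.4))² = 8.41 + 110.25 = 118.66
|QE|² = (-10.9−7.6)² + (-11.9−(-6.8))² = 342.25 + 26.01 = 368.26
|QF|² = (-10.9−4.5)² + (-11.9−0.4)² = 237.16 + 151.29 = 388.45
|QG|² = (-10.9−(-8.8))² + (-11.9−(-10.3))² = 4.41 + 2.56 = 6.97
|QH|² = (-10.9−2.7)² + (-11.9−11)² = 184.96 + 524.41 = 709.37
|QJ|² = (-10.9−2.2)² + (-11.9−1.1)² = 171.61 + 169 = 340.61
Sorted ascending: G, D, J, … — the second-nearest is D.

D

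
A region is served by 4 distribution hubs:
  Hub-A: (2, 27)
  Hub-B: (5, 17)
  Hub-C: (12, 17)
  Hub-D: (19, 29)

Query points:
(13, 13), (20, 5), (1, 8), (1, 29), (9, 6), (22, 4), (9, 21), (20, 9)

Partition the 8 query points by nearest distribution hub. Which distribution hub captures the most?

(13, 13) — d² to each: Hub-A:317, Hub-B:80, Hub-C:17, Hub-D:292 → nearest is Hub-C
(20, 5) — d² to each: Hub-A:808, Hub-B:369, Hub-C:208, Hub-D:577 → nearest is Hub-C
(1, 8) — d² to each: Hub-A:362, Hub-B:97, Hub-C:202, Hub-D:765 → nearest is Hub-B
(1, 29) — d² to each: Hub-A:5, Hub-B:160, Hub-C:265, Hub-D:324 → nearest is Hub-A
(9, 6) — d² to each: Hub-A:490, Hub-B:137, Hub-C:130, Hub-D:629 → nearest is Hub-C
(22, 4) — d² to each: Hub-A:929, Hub-B:458, Hub-C:269, Hub-D:634 → nearest is Hub-C
(9, 21) — d² to each: Hub-A:85, Hub-B:32, Hub-C:25, Hub-D:164 → nearest is Hub-C
(20, 9) — d² to each: Hub-A:648, Hub-B:289, Hub-C:128, Hub-D:401 → nearest is Hub-C
Tally — Hub-A:1, Hub-B:1, Hub-C:6. Hub-C captures the most (6).

Hub-C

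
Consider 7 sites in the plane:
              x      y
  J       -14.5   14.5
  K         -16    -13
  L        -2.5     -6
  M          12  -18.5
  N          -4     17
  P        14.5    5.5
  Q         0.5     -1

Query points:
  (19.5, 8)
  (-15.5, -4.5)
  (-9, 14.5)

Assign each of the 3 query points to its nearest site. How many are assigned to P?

(19.5, 8) — d² to each: J:1198.25, K:1701.25, L:680, M:758.5, N:633.25, P:31.25, Q:442 → nearest is P
(-15.5, -4.5) — d² to each: J:362, K:72.5, L:171.25, M:952.25, N:594.5, P:1000, Q:268.25 → nearest is K
(-9, 14.5) — d² to each: J:30.25, K:805.25, L:462.5, M:1530, N:31.25, P:633.25, Q:330.5 → nearest is J
1 of the 3 points has P as nearest.

1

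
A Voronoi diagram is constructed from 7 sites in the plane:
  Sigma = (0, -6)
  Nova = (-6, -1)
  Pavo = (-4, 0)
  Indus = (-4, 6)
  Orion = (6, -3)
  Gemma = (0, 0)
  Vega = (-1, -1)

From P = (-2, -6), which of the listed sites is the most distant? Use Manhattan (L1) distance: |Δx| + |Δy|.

Indus

d(P, Sigma) = 2 + 0 = 2
d(P, Nova) = 4 + 5 = 9
d(P, Pavo) = 2 + 6 = 8
d(P, Indus) = 2 + 12 = 14
d(P, Orion) = 8 + 3 = 11
d(P, Gemma) = 2 + 6 = 8
d(P, Vega) = 1 + 5 = 6
The largest is to Indus.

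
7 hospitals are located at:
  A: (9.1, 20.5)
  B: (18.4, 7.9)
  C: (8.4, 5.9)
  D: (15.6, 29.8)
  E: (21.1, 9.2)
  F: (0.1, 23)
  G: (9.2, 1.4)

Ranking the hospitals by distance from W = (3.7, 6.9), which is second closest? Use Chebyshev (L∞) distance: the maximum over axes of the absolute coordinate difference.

d(W,A) = max(5.4, 13.6) = 13.6
d(W,B) = max(14.7, 1) = 14.7
d(W,C) = max(4.7, 1) = 4.7
d(W,D) = max(11.9, 22.9) = 22.9
d(W,E) = max(17.4, 2.3) = 17.4
d(W,F) = max(3.6, 16.1) = 16.1
d(W,G) = max(5.5, 5.5) = 5.5
Sorted ascending: C, G, A, … — the second-nearest is G.

G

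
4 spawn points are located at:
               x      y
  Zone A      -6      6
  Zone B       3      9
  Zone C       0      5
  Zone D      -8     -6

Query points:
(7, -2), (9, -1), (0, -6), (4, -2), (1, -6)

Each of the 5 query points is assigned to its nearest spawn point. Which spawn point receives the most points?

Zone C

(7, -2) — d² to each: Zone A:233, Zone B:137, Zone C:98, Zone D:241 → nearest is Zone C
(9, -1) — d² to each: Zone A:274, Zone B:136, Zone C:117, Zone D:314 → nearest is Zone C
(0, -6) — d² to each: Zone A:180, Zone B:234, Zone C:121, Zone D:64 → nearest is Zone D
(4, -2) — d² to each: Zone A:164, Zone B:122, Zone C:65, Zone D:160 → nearest is Zone C
(1, -6) — d² to each: Zone A:193, Zone B:229, Zone C:122, Zone D:81 → nearest is Zone D
Tally — Zone C:3, Zone D:2. Zone C captures the most (3).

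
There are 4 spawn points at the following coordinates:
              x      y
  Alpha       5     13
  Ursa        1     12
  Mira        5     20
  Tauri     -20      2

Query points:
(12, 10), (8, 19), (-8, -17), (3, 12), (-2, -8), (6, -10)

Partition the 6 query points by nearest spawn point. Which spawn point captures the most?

(12, 10) — d² to each: Alpha:58, Ursa:125, Mira:149, Tauri:1088 → nearest is Alpha
(8, 19) — d² to each: Alpha:45, Ursa:98, Mira:10, Tauri:1073 → nearest is Mira
(-8, -17) — d² to each: Alpha:1069, Ursa:922, Mira:1538, Tauri:505 → nearest is Tauri
(3, 12) — d² to each: Alpha:5, Ursa:4, Mira:68, Tauri:629 → nearest is Ursa
(-2, -8) — d² to each: Alpha:490, Ursa:409, Mira:833, Tauri:424 → nearest is Ursa
(6, -10) — d² to each: Alpha:530, Ursa:509, Mira:901, Tauri:820 → nearest is Ursa
Tally — Alpha:1, Ursa:3, Mira:1, Tauri:1. Ursa captures the most (3).

Ursa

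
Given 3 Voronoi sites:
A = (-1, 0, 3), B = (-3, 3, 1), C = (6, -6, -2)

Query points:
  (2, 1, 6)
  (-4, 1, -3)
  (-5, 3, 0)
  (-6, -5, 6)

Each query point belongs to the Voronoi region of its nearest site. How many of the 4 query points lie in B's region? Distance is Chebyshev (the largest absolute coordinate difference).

2

(2, 1, 6) — d to each: A:3, B:5, C:8 → nearest is A
(-4, 1, -3) — d to each: A:6, B:4, C:10 → nearest is B
(-5, 3, 0) — d to each: A:4, B:2, C:11 → nearest is B
(-6, -5, 6) — d to each: A:5, B:8, C:12 → nearest is A
2 of the 4 points have B as nearest.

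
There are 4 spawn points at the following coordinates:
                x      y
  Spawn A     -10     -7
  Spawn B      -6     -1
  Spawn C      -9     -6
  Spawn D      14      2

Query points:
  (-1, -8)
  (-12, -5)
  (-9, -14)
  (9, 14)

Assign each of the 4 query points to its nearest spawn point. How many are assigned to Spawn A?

2

(-1, -8) — d² to each: Spawn A:82, Spawn B:74, Spawn C:68, Spawn D:325 → nearest is Spawn C
(-12, -5) — d² to each: Spawn A:8, Spawn B:52, Spawn C:10, Spawn D:725 → nearest is Spawn A
(-9, -14) — d² to each: Spawn A:50, Spawn B:178, Spawn C:64, Spawn D:785 → nearest is Spawn A
(9, 14) — d² to each: Spawn A:802, Spawn B:450, Spawn C:724, Spawn D:169 → nearest is Spawn D
2 of the 4 points have Spawn A as nearest.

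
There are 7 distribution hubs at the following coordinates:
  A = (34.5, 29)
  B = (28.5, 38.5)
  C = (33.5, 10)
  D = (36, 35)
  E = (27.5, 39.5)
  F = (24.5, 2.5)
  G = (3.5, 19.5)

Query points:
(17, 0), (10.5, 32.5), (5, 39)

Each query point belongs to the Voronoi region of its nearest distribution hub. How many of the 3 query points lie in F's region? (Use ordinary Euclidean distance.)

1

(17, 0) — d² to each: A:1147.25, B:1614.5, C:372.25, D:1586, E:1670.5, F:62.5, G:562.5 → nearest is F
(10.5, 32.5) — d² to each: A:588.25, B:360, C:1035.25, D:656.5, E:338, F:1096, G:218 → nearest is G
(5, 39) — d² to each: A:970.25, B:552.5, C:1653.25, D:977, E:506.5, F:1712.5, G:382.5 → nearest is G
1 of the 3 points has F as nearest.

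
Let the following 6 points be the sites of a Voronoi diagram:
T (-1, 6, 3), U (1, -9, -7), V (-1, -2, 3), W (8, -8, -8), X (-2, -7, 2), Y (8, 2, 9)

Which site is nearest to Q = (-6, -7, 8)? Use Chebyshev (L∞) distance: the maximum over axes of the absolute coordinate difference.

V

d(Q,T) = max(5, 13, 5) = 13
d(Q,U) = max(7, 2, 15) = 15
d(Q,V) = max(5, 5, 5) = 5
d(Q,W) = max(14, 1, 16) = 16
d(Q,X) = max(4, 0, 6) = 6
d(Q,Y) = max(14, 9, 1) = 14
The smallest is to V, so Q lies in the Voronoi region of V.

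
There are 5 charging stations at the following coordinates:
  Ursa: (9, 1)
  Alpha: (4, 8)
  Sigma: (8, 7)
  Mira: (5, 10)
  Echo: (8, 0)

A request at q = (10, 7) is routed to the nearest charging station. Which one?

Since √ is increasing, it suffices to compare squared distances:
d²(q, Ursa) = 1 + 36 = 37
d²(q, Alpha) = 36 + 1 = 37
d²(q, Sigma) = 4 + 0 = 4
d²(q, Mira) = 25 + 9 = 34
d²(q, Echo) = 4 + 49 = 53
Minimum is at Sigma.

Sigma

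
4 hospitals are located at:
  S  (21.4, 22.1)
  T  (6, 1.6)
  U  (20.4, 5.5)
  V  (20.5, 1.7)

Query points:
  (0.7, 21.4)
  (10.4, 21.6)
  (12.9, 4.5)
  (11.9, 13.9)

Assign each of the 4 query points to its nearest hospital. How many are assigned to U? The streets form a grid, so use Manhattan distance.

(0.7, 21.4) — d to each: S:21.4, T:25.1, U:35.6, V:39.5 → nearest is S
(10.4, 21.6) — d to each: S:11.5, T:24.4, U:26.1, V:30 → nearest is S
(12.9, 4.5) — d to each: S:26.1, T:9.8, U:8.5, V:10.4 → nearest is U
(11.9, 13.9) — d to each: S:17.7, T:18.2, U:16.9, V:20.8 → nearest is U
2 of the 4 points have U as nearest.

2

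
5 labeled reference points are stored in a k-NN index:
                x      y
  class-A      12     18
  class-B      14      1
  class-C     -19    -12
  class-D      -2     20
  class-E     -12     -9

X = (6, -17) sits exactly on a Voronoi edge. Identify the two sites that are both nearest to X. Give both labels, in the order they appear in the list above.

class-B and class-E

Squared distances from X to each site:
d²(X, class-A) = (6−12)² + (-17−18)² = 36 + 1225 = 1261
d²(X, class-B) = (6−14)² + (-17−1)² = 64 + 324 = 388
d²(X, class-C) = (6−(-19))² + (-17−(-12))² = 625 + 25 = 650
d²(X, class-D) = (6−(-2))² + (-17−20)² = 64 + 1369 = 1433
d²(X, class-E) = (6−(-12))² + (-17−(-9))² = 324 + 64 = 388
X is equidistant from class-B and class-E (both at squared distance 388), and every other site is strictly farther — so X lies on the class-B–class-E Voronoi edge.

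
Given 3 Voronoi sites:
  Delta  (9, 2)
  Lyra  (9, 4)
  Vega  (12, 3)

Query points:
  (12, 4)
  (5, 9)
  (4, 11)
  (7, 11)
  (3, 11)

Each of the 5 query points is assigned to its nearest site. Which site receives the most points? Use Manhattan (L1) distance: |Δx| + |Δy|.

Lyra

(12, 4) — d to each: Delta:5, Lyra:3, Vega:1 → nearest is Vega
(5, 9) — d to each: Delta:11, Lyra:9, Vega:13 → nearest is Lyra
(4, 11) — d to each: Delta:14, Lyra:12, Vega:16 → nearest is Lyra
(7, 11) — d to each: Delta:11, Lyra:9, Vega:13 → nearest is Lyra
(3, 11) — d to each: Delta:15, Lyra:13, Vega:17 → nearest is Lyra
Tally — Lyra:4, Vega:1. Lyra captures the most (4).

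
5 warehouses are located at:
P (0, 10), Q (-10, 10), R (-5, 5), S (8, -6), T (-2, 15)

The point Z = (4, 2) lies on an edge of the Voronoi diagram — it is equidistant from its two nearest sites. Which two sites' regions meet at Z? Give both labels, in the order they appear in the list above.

Squared distances from Z to each site:
|ZP|² = (4−0)² + (2−10)² = 16 + 64 = 80
|ZQ|² = (4−(-10))² + (2−10)² = 196 + 64 = 260
|ZR|² = (4−(-5))² + (2−5)² = 81 + 9 = 90
|ZS|² = (4−8)² + (2−(-6))² = 16 + 64 = 80
|ZT|² = (4−(-2))² + (2−15)² = 36 + 169 = 205
Z is equidistant from P and S (both at squared distance 80), and every other site is strictly farther — so Z lies on the P–S Voronoi edge.

P and S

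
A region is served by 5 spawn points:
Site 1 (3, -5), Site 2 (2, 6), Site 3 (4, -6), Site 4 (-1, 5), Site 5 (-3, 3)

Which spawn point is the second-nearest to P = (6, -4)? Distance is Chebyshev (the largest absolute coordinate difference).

d(P, Site 1) = max(3, 1) = 3
d(P, Site 2) = max(4, 10) = 10
d(P, Site 3) = max(2, 2) = 2
d(P, Site 4) = max(7, 9) = 9
d(P, Site 5) = max(9, 7) = 9
Sorted ascending: Site 3, Site 1, Site 4, … — the second-nearest is Site 1.

Site 1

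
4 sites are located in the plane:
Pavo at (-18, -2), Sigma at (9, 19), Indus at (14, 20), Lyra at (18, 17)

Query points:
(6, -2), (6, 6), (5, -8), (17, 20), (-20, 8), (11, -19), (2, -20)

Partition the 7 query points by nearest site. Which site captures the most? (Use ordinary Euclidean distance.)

(6, -2) — d² to each: Pavo:576, Sigma:450, Indus:548, Lyra:505 → nearest is Sigma
(6, 6) — d² to each: Pavo:640, Sigma:178, Indus:260, Lyra:265 → nearest is Sigma
(5, -8) — d² to each: Pavo:565, Sigma:745, Indus:865, Lyra:794 → nearest is Pavo
(17, 20) — d² to each: Pavo:1709, Sigma:65, Indus:9, Lyra:10 → nearest is Indus
(-20, 8) — d² to each: Pavo:104, Sigma:962, Indus:1300, Lyra:1525 → nearest is Pavo
(11, -19) — d² to each: Pavo:1130, Sigma:1448, Indus:1530, Lyra:1345 → nearest is Pavo
(2, -20) — d² to each: Pavo:724, Sigma:1570, Indus:1744, Lyra:1625 → nearest is Pavo
Tally — Pavo:4, Sigma:2, Indus:1. Pavo captures the most (4).

Pavo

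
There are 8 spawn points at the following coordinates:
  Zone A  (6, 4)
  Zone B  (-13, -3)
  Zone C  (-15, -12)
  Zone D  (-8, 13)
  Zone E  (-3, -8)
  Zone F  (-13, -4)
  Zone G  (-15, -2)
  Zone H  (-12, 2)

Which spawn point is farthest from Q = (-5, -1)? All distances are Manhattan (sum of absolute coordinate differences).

d(Q, Zone A) = 11 + 5 = 16
d(Q, Zone B) = 8 + 2 = 10
d(Q, Zone C) = 10 + 11 = 21
d(Q, Zone D) = 3 + 14 = 17
d(Q, Zone E) = 2 + 7 = 9
d(Q, Zone F) = 8 + 3 = 11
d(Q, Zone G) = 10 + 1 = 11
d(Q, Zone H) = 7 + 3 = 10
The largest is to Zone C.

Zone C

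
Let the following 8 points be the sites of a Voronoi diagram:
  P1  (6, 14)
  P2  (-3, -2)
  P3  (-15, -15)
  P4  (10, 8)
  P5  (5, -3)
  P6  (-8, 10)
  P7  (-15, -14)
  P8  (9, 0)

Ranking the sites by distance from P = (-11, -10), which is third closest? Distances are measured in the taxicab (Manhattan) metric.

P2

d(P,P1) = 17 + 24 = 41
d(P,P2) = 8 + 8 = 16
d(P,P3) = 4 + 5 = 9
d(P,P4) = 21 + 18 = 39
d(P,P5) = 16 + 7 = 23
d(P,P6) = 3 + 20 = 23
d(P,P7) = 4 + 4 = 8
d(P,P8) = 20 + 10 = 30
Sorted ascending: P7, P3, P2, P5, … — the third-nearest is P2.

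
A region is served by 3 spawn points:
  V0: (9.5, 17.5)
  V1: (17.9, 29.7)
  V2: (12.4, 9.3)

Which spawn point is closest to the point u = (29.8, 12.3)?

V2

Squared Euclidean distances:
|uV0|² = 412.09 + 27.04 = 439.13
|uV1|² = 141.61 + 302.76 = 444.37
|uV2|² = 302.76 + 9 = 311.76
V2 is nearest.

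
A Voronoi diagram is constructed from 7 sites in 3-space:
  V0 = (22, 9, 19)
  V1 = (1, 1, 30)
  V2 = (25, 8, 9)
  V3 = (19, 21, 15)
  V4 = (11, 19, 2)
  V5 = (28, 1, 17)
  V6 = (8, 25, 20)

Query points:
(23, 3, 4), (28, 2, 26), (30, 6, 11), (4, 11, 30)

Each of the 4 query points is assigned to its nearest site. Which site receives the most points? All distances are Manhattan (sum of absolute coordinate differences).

V2

(23, 3, 4) — d to each: V0:22, V1:50, V2:12, V3:33, V4:30, V5:20, V6:53 → nearest is V2
(28, 2, 26) — d to each: V0:20, V1:32, V2:26, V3:39, V4:58, V5:10, V6:49 → nearest is V5
(30, 6, 11) — d to each: V0:19, V1:53, V2:9, V3:30, V4:41, V5:13, V6:50 → nearest is V2
(4, 11, 30) — d to each: V0:31, V1:13, V2:45, V3:40, V4:43, V5:47, V6:28 → nearest is V1
Tally — V1:1, V2:2, V5:1. V2 captures the most (2).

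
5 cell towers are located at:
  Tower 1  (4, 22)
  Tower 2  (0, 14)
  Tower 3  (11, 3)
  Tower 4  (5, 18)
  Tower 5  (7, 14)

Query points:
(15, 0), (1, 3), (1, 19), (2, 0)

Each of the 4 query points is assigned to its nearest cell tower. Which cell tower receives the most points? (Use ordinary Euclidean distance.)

Tower 3

(15, 0) — d² to each: Tower 1:605, Tower 2:421, Tower 3:25, Tower 4:424, Tower 5:260 → nearest is Tower 3
(1, 3) — d² to each: Tower 1:370, Tower 2:122, Tower 3:100, Tower 4:241, Tower 5:157 → nearest is Tower 3
(1, 19) — d² to each: Tower 1:18, Tower 2:26, Tower 3:356, Tower 4:17, Tower 5:61 → nearest is Tower 4
(2, 0) — d² to each: Tower 1:488, Tower 2:200, Tower 3:90, Tower 4:333, Tower 5:221 → nearest is Tower 3
Tally — Tower 3:3, Tower 4:1. Tower 3 captures the most (3).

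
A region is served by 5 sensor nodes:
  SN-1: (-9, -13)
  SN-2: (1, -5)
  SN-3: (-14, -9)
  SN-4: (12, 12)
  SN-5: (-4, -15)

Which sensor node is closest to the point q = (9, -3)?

SN-2

Since √ is increasing, it suffices to compare squared distances:
d²(q, SN-1) = (9−(-9))² + (-3−(-13))² = 324 + 100 = 424
d²(q, SN-2) = (9−1)² + (-3−(-5))² = 64 + 4 = 68
d²(q, SN-3) = (9−(-14))² + (-3−(-9))² = 529 + 36 = 565
d²(q, SN-4) = (9−12)² + (-3−12)² = 9 + 225 = 234
d²(q, SN-5) = (9−(-4))² + (-3−(-15))² = 169 + 144 = 313
Minimum is at SN-2.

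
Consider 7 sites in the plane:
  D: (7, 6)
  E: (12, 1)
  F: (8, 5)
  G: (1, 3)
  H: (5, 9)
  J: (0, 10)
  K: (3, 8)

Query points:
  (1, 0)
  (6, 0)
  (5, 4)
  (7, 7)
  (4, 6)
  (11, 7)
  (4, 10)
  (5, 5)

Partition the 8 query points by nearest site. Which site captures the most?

(1, 0) — d² to each: D:72, E:122, F:74, G:9, H:97, J:101, K:68 → nearest is G
(6, 0) — d² to each: D:37, E:37, F:29, G:34, H:82, J:136, K:73 → nearest is F
(5, 4) — d² to each: D:8, E:58, F:10, G:17, H:25, J:61, K:20 → nearest is D
(7, 7) — d² to each: D:1, E:61, F:5, G:52, H:8, J:58, K:17 → nearest is D
(4, 6) — d² to each: D:9, E:89, F:17, G:18, H:10, J:32, K:5 → nearest is K
(11, 7) — d² to each: D:17, E:37, F:13, G:116, H:40, J:130, K:65 → nearest is F
(4, 10) — d² to each: D:25, E:145, F:41, G:58, H:2, J:16, K:5 → nearest is H
(5, 5) — d² to each: D:5, E:65, F:9, G:20, H:16, J:50, K:13 → nearest is D
Tally — D:3, F:2, G:1, H:1, K:1. D captures the most (3).

D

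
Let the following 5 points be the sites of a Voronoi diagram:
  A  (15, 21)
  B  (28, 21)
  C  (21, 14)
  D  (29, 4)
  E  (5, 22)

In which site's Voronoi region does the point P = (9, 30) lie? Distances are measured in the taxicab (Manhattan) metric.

E

d(P,A) = |9−15| + |30−21| = 6 + 9 = 15
d(P,B) = |9−28| + |30−21| = 19 + 9 = 28
d(P,C) = |9−21| + |30−14| = 12 + 16 = 28
d(P,D) = |9−29| + |30−4| = 20 + 26 = 46
d(P,E) = |9−5| + |30−22| = 4 + 8 = 12
E is nearest.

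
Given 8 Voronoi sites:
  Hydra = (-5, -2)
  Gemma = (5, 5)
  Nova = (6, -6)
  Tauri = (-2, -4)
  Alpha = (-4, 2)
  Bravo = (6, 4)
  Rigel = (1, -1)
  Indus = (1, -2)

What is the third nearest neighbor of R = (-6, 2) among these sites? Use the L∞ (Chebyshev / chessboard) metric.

d(R, Hydra) = max(1, 4) = 4
d(R, Gemma) = max(11, 3) = 11
d(R, Nova) = max(12, 8) = 12
d(R, Tauri) = max(4, 6) = 6
d(R, Alpha) = max(2, 0) = 2
d(R, Bravo) = max(12, 2) = 12
d(R, Rigel) = max(7, 3) = 7
d(R, Indus) = max(7, 4) = 7
Sorted ascending: Alpha, Hydra, Tauri, Rigel, … — the third-nearest is Tauri.

Tauri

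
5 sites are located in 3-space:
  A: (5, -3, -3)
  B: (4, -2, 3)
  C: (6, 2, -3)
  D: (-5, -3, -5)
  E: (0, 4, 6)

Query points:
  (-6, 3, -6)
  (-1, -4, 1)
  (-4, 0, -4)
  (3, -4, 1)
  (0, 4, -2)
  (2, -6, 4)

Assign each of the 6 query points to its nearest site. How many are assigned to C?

(-6, 3, -6) — d² to each: A:166, B:206, C:154, D:38, E:181 → nearest is D
(-1, -4, 1) — d² to each: A:53, B:33, C:101, D:53, E:90 → nearest is B
(-4, 0, -4) — d² to each: A:91, B:117, C:105, D:11, E:132 → nearest is D
(3, -4, 1) — d² to each: A:21, B:9, C:61, D:101, E:98 → nearest is B
(0, 4, -2) — d² to each: A:75, B:77, C:41, D:83, E:64 → nearest is C
(2, -6, 4) — d² to each: A:67, B:21, C:129, D:139, E:108 → nearest is B
1 of the 6 points has C as nearest.

1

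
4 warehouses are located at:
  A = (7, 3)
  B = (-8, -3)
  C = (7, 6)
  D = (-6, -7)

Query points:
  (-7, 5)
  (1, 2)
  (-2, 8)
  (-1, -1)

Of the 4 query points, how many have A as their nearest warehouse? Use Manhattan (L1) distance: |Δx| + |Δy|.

1

(-7, 5) — d to each: A:16, B:9, C:15, D:13 → nearest is B
(1, 2) — d to each: A:7, B:14, C:10, D:16 → nearest is A
(-2, 8) — d to each: A:14, B:17, C:11, D:19 → nearest is C
(-1, -1) — d to each: A:12, B:9, C:15, D:11 → nearest is B
1 of the 4 points has A as nearest.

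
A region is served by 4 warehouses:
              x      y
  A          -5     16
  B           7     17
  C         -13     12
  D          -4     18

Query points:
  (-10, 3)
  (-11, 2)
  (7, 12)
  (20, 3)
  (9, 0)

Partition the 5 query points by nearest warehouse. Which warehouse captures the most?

(-10, 3) — d² to each: A:194, B:485, C:90, D:261 → nearest is C
(-11, 2) — d² to each: A:232, B:549, C:104, D:305 → nearest is C
(7, 12) — d² to each: A:160, B:25, C:400, D:157 → nearest is B
(20, 3) — d² to each: A:794, B:365, C:1170, D:801 → nearest is B
(9, 0) — d² to each: A:452, B:293, C:628, D:493 → nearest is B
Tally — B:3, C:2. B captures the most (3).

B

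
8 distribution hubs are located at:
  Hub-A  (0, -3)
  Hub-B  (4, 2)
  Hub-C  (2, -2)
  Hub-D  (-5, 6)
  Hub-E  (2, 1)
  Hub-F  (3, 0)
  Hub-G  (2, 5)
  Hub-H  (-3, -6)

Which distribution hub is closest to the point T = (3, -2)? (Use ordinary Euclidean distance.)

Compare squared distances (the ordering matches that of the actual distances):
d²(T, Hub-A) = 9 + 1 = 10
d²(T, Hub-B) = 1 + 16 = 17
d²(T, Hub-C) = 1 + 0 = 1
d²(T, Hub-D) = 64 + 64 = 128
d²(T, Hub-E) = 1 + 9 = 10
d²(T, Hub-F) = 0 + 4 = 4
d²(T, Hub-G) = 1 + 49 = 50
d²(T, Hub-H) = 36 + 16 = 52
The smallest is to Hub-C, so T lies in the Voronoi region of Hub-C.

Hub-C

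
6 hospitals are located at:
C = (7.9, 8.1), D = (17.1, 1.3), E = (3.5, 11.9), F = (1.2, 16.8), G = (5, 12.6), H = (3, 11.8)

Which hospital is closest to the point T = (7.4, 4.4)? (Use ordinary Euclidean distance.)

C

Squared Euclidean distances:
|TC|² = (7.4−7.9)² + (4.4−8.1)² = 0.25 + 13.69 = 13.94
|TD|² = (7.4−17.1)² + (4.4−1.3)² = 94.09 + 9.61 = 103.7
|TE|² = (7.4−3.5)² + (4.4−11.9)² = 15.21 + 56.25 = 71.46
|TF|² = (7.4−1.2)² + (4.4−16.8)² = 38.44 + 153.76 = 192.2
|TG|² = (7.4−5)² + (4.4−12.6)² = 5.76 + 67.24 = 73
|TH|² = (7.4−3)² + (4.4−11.8)² = 19.36 + 54.76 = 74.12
The smallest is to C, so T lies in the Voronoi region of C.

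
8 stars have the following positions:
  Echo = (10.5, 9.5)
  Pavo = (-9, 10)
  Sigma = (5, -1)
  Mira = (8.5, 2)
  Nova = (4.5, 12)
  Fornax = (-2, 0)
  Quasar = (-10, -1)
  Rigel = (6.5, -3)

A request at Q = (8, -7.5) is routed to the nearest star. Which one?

Rigel

Compare squared distances (the ordering matches that of the actual distances):
d²(Q, Echo) = (8−10.5)² + (-7.5−9.5)² = 6.25 + 289 = 295.25
d²(Q, Pavo) = (8−(-9))² + (-7.5−10)² = 289 + 306.25 = 595.25
d²(Q, Sigma) = (8−5)² + (-7.5−(-1))² = 9 + 42.25 = 51.25
d²(Q, Mira) = (8−8.5)² + (-7.5−2)² = 0.25 + 90.25 = 90.5
d²(Q, Nova) = (8−4.5)² + (-7.5−12)² = 12.25 + 380.25 = 392.5
d²(Q, Fornax) = (8−(-2))² + (-7.5−0)² = 100 + 56.25 = 156.25
d²(Q, Quasar) = (8−(-10))² + (-7.5−(-1))² = 324 + 42.25 = 366.25
d²(Q, Rigel) = (8−6.5)² + (-7.5−(-3))² = 2.25 + 20.25 = 22.5
Minimum is at Rigel.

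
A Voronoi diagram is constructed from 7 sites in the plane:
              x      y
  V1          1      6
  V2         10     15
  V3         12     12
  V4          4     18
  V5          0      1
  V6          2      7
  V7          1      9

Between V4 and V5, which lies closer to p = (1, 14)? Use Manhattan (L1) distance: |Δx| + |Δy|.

d(p,V4) = |1−4| + |14−18| = 3 + 4 = 7
d(p,V5) = |1−0| + |14−1| = 1 + 13 = 14
7 < 14, so V4 is closer.

V4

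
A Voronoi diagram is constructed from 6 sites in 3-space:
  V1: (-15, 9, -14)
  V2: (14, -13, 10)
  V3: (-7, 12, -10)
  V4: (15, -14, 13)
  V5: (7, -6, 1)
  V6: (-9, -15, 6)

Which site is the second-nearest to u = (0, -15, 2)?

Since √ is increasing, it suffices to compare squared distances:
|uV1|² = (0−(-15))² + (-15−9)² + (2−(-14))² = 225 + 576 + 256 = 1057
|uV2|² = (0−14)² + (-15−(-13))² + (2−10)² = 196 + 4 + 64 = 264
|uV3|² = (0−(-7))² + (-15−12)² + (2−(-10))² = 49 + 729 + 144 = 922
|uV4|² = (0−15)² + (-15−(-14))² + (2−13)² = 225 + 1 + 121 = 347
|uV5|² = (0−7)² + (-15−(-6))² + (2−1)² = 49 + 81 + 1 = 131
|uV6|² = (0−(-9))² + (-15−(-15))² + (2−6)² = 81 + 0 + 16 = 97
Sorted ascending: V6, V5, V2, … — the second-nearest is V5.

V5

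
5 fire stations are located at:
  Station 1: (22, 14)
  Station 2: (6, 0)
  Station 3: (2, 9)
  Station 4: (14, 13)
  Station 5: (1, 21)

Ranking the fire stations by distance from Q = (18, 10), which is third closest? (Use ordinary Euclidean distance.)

Since √ is increasing, it suffices to compare squared distances:
d²(Q, Station 1) = (18−22)² + (10−14)² = 16 + 16 = 32
d²(Q, Station 2) = (18−6)² + (10−0)² = 144 + 100 = 244
d²(Q, Station 3) = (18−2)² + (10−9)² = 256 + 1 = 257
d²(Q, Station 4) = (18−14)² + (10−13)² = 16 + 9 = 25
d²(Q, Station 5) = (18−1)² + (10−21)² = 289 + 121 = 410
Sorted ascending: Station 4, Station 1, Station 2, Station 3, … — the third-nearest is Station 2.

Station 2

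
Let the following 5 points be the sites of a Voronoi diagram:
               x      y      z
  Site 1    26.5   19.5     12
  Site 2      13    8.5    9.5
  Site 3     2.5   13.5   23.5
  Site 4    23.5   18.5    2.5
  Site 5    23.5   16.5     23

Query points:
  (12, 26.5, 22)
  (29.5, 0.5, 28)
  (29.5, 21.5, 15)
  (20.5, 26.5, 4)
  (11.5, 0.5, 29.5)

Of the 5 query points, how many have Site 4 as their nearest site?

(12, 26.5, 22) — d² to each: Site 1:359.25, Site 2:481.25, Site 3:261.5, Site 4:576.5, Site 5:233.25 → nearest is Site 5
(29.5, 0.5, 28) — d² to each: Site 1:626, Site 2:678.5, Site 3:918.25, Site 4:1010.25, Site 5:317 → nearest is Site 5
(29.5, 21.5, 15) — d² to each: Site 1:22, Site 2:471.5, Site 3:865.25, Site 4:201.25, Site 5:125 → nearest is Site 1
(20.5, 26.5, 4) — d² to each: Site 1:149, Site 2:410.5, Site 3:873.25, Site 4:75.25, Site 5:470 → nearest is Site 4
(11.5, 0.5, 29.5) — d² to each: Site 1:892.25, Site 2:466.25, Site 3:286, Site 4:1197, Site 5:442.25 → nearest is Site 3
1 of the 5 points has Site 4 as nearest.

1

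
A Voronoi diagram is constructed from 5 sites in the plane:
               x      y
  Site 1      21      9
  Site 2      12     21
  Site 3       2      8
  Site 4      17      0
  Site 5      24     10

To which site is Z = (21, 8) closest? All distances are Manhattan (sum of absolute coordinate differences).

d(Z, Site 1) = |21−21| + |8−9| = 0 + 1 = 1
d(Z, Site 2) = |21−12| + |8−21| = 9 + 13 = 22
d(Z, Site 3) = |21−2| + |8−8| = 19 + 0 = 19
d(Z, Site 4) = |21−17| + |8−0| = 4 + 8 = 12
d(Z, Site 5) = |21−24| + |8−10| = 3 + 2 = 5
Site 1 is nearest.

Site 1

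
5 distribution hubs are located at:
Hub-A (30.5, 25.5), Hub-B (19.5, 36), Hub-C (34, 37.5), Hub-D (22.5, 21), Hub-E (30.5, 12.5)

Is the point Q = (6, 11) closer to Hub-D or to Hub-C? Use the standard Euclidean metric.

Hub-D

Compare squared distances:
d²(Q, Hub-D) = (6−22.5)² + (11−21)² = 272.25 + 100 = 372.25
d²(Q, Hub-C) = (6−34)² + (11−37.5)² = 784 + 702.25 = 1486.25
372.25 < 1486.25, so Hub-D is closer.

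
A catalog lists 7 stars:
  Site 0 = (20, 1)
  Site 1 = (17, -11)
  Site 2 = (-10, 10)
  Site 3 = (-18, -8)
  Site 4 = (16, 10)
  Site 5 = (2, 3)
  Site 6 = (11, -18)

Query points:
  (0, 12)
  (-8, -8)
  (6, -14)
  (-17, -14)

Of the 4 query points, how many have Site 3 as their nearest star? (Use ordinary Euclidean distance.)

(0, 12) — d² to each: Site 0:521, Site 1:818, Site 2:104, Site 3:724, Site 4:260, Site 5:85, Site 6:1021 → nearest is Site 5
(-8, -8) — d² to each: Site 0:865, Site 1:634, Site 2:328, Site 3:100, Site 4:900, Site 5:221, Site 6:461 → nearest is Site 3
(6, -14) — d² to each: Site 0:421, Site 1:130, Site 2:832, Site 3:612, Site 4:676, Site 5:305, Site 6:41 → nearest is Site 6
(-17, -14) — d² to each: Site 0:1594, Site 1:1165, Site 2:625, Site 3:37, Site 4:1665, Site 5:650, Site 6:800 → nearest is Site 3
2 of the 4 points have Site 3 as nearest.

2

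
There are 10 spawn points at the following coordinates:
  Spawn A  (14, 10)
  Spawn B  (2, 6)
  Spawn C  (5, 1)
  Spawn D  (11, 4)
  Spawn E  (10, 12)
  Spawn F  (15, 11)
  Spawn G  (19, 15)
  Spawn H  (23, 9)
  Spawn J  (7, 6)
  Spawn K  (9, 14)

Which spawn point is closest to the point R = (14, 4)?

Spawn D

Compare squared distances (the ordering matches that of the actual distances):
d²(R, Spawn A) = (14−14)² + (4−10)² = 0 + 36 = 36
d²(R, Spawn B) = (14−2)² + (4−6)² = 144 + 4 = 148
d²(R, Spawn C) = (14−5)² + (4−1)² = 81 + 9 = 90
d²(R, Spawn D) = (14−11)² + (4−4)² = 9 + 0 = 9
d²(R, Spawn E) = (14−10)² + (4−12)² = 16 + 64 = 80
d²(R, Spawn F) = (14−15)² + (4−11)² = 1 + 49 = 50
d²(R, Spawn G) = (14−19)² + (4−15)² = 25 + 121 = 146
d²(R, Spawn H) = (14−23)² + (4−9)² = 81 + 25 = 106
d²(R, Spawn J) = (14−7)² + (4−6)² = 49 + 4 = 53
d²(R, Spawn K) = (14−9)² + (4−14)² = 25 + 100 = 125
The smallest is to Spawn D, so R lies in the Voronoi region of Spawn D.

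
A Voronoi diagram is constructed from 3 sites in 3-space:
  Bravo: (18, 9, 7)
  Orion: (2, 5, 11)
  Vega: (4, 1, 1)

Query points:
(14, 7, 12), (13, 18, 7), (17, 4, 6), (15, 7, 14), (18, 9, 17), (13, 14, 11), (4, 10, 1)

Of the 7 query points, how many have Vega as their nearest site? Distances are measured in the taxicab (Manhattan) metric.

(14, 7, 12) — d to each: Bravo:11, Orion:15, Vega:27 → nearest is Bravo
(13, 18, 7) — d to each: Bravo:14, Orion:28, Vega:32 → nearest is Bravo
(17, 4, 6) — d to each: Bravo:7, Orion:21, Vega:21 → nearest is Bravo
(15, 7, 14) — d to each: Bravo:12, Orion:18, Vega:30 → nearest is Bravo
(18, 9, 17) — d to each: Bravo:10, Orion:26, Vega:38 → nearest is Bravo
(13, 14, 11) — d to each: Bravo:14, Orion:20, Vega:32 → nearest is Bravo
(4, 10, 1) — d to each: Bravo:21, Orion:17, Vega:9 → nearest is Vega
1 of the 7 points has Vega as nearest.

1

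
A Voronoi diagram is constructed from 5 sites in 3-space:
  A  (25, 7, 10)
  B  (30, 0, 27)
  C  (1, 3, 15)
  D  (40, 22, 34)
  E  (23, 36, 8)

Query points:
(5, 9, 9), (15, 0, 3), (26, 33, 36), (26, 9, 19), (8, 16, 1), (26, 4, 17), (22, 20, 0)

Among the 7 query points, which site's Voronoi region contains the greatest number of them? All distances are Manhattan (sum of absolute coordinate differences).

A

(5, 9, 9) — d to each: A:23, B:52, C:16, D:73, E:46 → nearest is C
(15, 0, 3) — d to each: A:24, B:39, C:29, D:78, E:49 → nearest is A
(26, 33, 36) — d to each: A:53, B:46, C:76, D:27, E:34 → nearest is D
(26, 9, 19) — d to each: A:12, B:21, C:35, D:42, E:41 → nearest is A
(8, 16, 1) — d to each: A:35, B:64, C:34, D:71, E:42 → nearest is C
(26, 4, 17) — d to each: A:11, B:18, C:28, D:49, E:44 → nearest is A
(22, 20, 0) — d to each: A:26, B:55, C:53, D:54, E:25 → nearest is E
Tally — A:3, C:2, D:1, E:1. A captures the most (3).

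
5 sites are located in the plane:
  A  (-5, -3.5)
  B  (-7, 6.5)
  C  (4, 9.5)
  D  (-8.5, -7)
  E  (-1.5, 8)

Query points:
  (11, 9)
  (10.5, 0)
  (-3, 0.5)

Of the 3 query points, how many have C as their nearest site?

2

(11, 9) — d² to each: A:412.25, B:330.25, C:49.25, D:636.25, E:157.25 → nearest is C
(10.5, 0) — d² to each: A:252.5, B:348.5, C:132.5, D:410, E:208 → nearest is C
(-3, 0.5) — d² to each: A:20, B:52, C:130, D:86.5, E:58.5 → nearest is A
2 of the 3 points have C as nearest.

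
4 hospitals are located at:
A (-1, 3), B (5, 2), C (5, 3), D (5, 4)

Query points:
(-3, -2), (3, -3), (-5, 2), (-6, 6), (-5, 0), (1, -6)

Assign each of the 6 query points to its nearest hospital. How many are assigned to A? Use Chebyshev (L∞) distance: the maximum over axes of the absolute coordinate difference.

(-3, -2) — d to each: A:5, B:8, C:8, D:8 → nearest is A
(3, -3) — d to each: A:6, B:5, C:6, D:7 → nearest is B
(-5, 2) — d to each: A:4, B:10, C:10, D:10 → nearest is A
(-6, 6) — d to each: A:5, B:11, C:11, D:11 → nearest is A
(-5, 0) — d to each: A:4, B:10, C:10, D:10 → nearest is A
(1, -6) — d to each: A:9, B:8, C:9, D:10 → nearest is B
4 of the 6 points have A as nearest.

4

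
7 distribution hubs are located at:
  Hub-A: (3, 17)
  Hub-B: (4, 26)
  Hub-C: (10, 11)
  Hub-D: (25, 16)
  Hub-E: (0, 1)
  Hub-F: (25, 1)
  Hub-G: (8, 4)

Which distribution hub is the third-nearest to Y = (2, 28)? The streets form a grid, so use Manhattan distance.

d(Y, Hub-A) = 1 + 11 = 12
d(Y, Hub-B) = 2 + 2 = 4
d(Y, Hub-C) = 8 + 17 = 25
d(Y, Hub-D) = 23 + 12 = 35
d(Y, Hub-E) = 2 + 27 = 29
d(Y, Hub-F) = 23 + 27 = 50
d(Y, Hub-G) = 6 + 24 = 30
Sorted ascending: Hub-B, Hub-A, Hub-C, Hub-E, … — the third-nearest is Hub-C.

Hub-C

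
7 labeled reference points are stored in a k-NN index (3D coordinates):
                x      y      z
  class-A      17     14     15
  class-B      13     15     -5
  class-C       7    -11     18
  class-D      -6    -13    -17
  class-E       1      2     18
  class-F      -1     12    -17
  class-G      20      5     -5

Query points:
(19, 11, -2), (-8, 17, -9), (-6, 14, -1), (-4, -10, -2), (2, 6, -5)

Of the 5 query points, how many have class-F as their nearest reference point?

3

(19, 11, -2) — d² to each: class-A:302, class-B:61, class-C:1028, class-D:1426, class-E:805, class-F:626, class-G:46 → nearest is class-G
(-8, 17, -9) — d² to each: class-A:1210, class-B:461, class-C:1738, class-D:968, class-E:1035, class-F:138, class-G:944 → nearest is class-F
(-6, 14, -1) — d² to each: class-A:785, class-B:378, class-C:1155, class-D:985, class-E:554, class-F:285, class-G:773 → nearest is class-F
(-4, -10, -2) — d² to each: class-A:1306, class-B:923, class-C:522, class-D:238, class-E:569, class-F:718, class-G:810 → nearest is class-D
(2, 6, -5) — d² to each: class-A:689, class-B:202, class-C:843, class-D:569, class-E:546, class-F:189, class-G:325 → nearest is class-F
3 of the 5 points have class-F as nearest.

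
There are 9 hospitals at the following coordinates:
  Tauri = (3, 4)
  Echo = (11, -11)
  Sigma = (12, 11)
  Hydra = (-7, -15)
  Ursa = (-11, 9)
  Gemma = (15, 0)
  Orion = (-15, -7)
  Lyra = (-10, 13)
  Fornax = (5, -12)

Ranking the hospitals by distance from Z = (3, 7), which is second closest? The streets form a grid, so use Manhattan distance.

d(Z, Tauri) = |3−3| + |7−4| = 0 + 3 = 3
d(Z, Echo) = |3−11| + |7−(-11)| = 8 + 18 = 26
d(Z, Sigma) = |3−12| + |7−11| = 9 + 4 = 13
d(Z, Hydra) = |3−(-7)| + |7−(-15)| = 10 + 22 = 32
d(Z, Ursa) = |3−(-11)| + |7−9| = 14 + 2 = 16
d(Z, Gemma) = |3−15| + |7−0| = 12 + 7 = 19
d(Z, Orion) = |3−(-15)| + |7−(-7)| = 18 + 14 = 32
d(Z, Lyra) = |3−(-10)| + |7−13| = 13 + 6 = 19
d(Z, Fornax) = |3−5| + |7−(-12)| = 2 + 19 = 21
Sorted ascending: Tauri, Sigma, Ursa, … — the second-nearest is Sigma.

Sigma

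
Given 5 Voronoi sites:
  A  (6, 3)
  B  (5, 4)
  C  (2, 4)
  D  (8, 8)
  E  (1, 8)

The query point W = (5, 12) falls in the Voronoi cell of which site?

Compare squared distances (the ordering matches that of the actual distances):
|WA|² = (5−6)² + (12−3)² = 1 + 81 = 82
|WB|² = (5−5)² + (12−4)² = 0 + 64 = 64
|WC|² = (5−2)² + (12−4)² = 9 + 64 = 73
|WD|² = (5−8)² + (12−8)² = 9 + 16 = 25
|WE|² = (5−1)² + (12−8)² = 16 + 16 = 32
Minimum is at D.

D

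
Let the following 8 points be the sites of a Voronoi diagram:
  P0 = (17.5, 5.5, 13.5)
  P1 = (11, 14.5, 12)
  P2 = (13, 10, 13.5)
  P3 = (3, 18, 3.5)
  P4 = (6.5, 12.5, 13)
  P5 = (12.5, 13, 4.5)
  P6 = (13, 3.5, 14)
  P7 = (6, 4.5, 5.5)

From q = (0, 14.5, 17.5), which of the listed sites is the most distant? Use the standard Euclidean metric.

Squared Euclidean distances:
|qP0|² = (0−17.5)² + (14.5−5.5)² + (17.5−13.5)² = 306.25 + 81 + 16 = 403.25
|qP1|² = (0−11)² + (14.5−14.5)² + (17.5−12)² = 121 + 0 + 30.25 = 151.25
|qP2|² = (0−13)² + (14.5−10)² + (17.5−13.5)² = 169 + 20.25 + 16 = 205.25
|qP3|² = (0−3)² + (14.5−18)² + (17.5−3.5)² = 9 + 12.25 + 196 = 217.25
|qP4|² = (0−6.5)² + (14.5−12.5)² + (17.5−13)² = 42.25 + 4 + 20.25 = 66.5
|qP5|² = (0−12.5)² + (14.5−13)² + (17.5−4.5)² = 156.25 + 2.25 + 169 = 327.5
|qP6|² = (0−13)² + (14.5−3.5)² + (17.5−14)² = 169 + 121 + 12.25 = 302.25
|qP7|² = (0−6)² + (14.5−4.5)² + (17.5−5.5)² = 36 + 100 + 144 = 280
The largest is to P0.

P0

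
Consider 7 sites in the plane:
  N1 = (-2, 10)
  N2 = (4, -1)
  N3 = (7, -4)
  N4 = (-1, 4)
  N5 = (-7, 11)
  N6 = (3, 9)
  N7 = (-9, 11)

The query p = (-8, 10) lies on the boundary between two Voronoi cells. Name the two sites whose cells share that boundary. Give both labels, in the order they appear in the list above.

Squared distances from p to each site:
|pN1|² = (-8−(-2))² + (10−10)² = 36 + 0 = 36
|pN2|² = (-8−4)² + (10−(-1))² = 144 + 121 = 265
|pN3|² = (-8−7)² + (10−(-4))² = 225 + 196 = 421
|pN4|² = (-8−(-1))² + (10−4)² = 49 + 36 = 85
|pN5|² = (-8−(-7))² + (10−11)² = 1 + 1 = 2
|pN6|² = (-8−3)² + (10−9)² = 121 + 1 = 122
|pN7|² = (-8−(-9))² + (10−11)² = 1 + 1 = 2
p is equidistant from N5 and N7 (both at squared distance 2), and every other site is strictly farther — so p lies on the N5–N7 Voronoi edge.

N5 and N7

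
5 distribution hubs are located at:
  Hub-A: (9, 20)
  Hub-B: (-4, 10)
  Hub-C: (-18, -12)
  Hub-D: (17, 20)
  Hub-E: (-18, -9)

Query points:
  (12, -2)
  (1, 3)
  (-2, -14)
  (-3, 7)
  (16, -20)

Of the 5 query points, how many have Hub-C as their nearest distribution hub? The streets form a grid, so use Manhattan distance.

1

(12, -2) — d to each: Hub-A:25, Hub-B:28, Hub-C:40, Hub-D:27, Hub-E:37 → nearest is Hub-A
(1, 3) — d to each: Hub-A:25, Hub-B:12, Hub-C:34, Hub-D:33, Hub-E:31 → nearest is Hub-B
(-2, -14) — d to each: Hub-A:45, Hub-B:26, Hub-C:18, Hub-D:53, Hub-E:21 → nearest is Hub-C
(-3, 7) — d to each: Hub-A:25, Hub-B:4, Hub-C:34, Hub-D:33, Hub-E:31 → nearest is Hub-B
(16, -20) — d to each: Hub-A:47, Hub-B:50, Hub-C:42, Hub-D:41, Hub-E:45 → nearest is Hub-D
1 of the 5 points has Hub-C as nearest.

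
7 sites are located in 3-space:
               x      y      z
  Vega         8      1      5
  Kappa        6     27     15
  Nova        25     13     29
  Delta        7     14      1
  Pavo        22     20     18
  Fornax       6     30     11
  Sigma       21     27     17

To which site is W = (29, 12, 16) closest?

Pavo

Compare squared distances (the ordering matches that of the actual distances):
d²(W, Vega) = (29−8)² + (12−1)² + (16−5)² = 441 + 121 + 121 = 683
d²(W, Kappa) = (29−6)² + (12−27)² + (16−15)² = 529 + 225 + 1 = 755
d²(W, Nova) = (29−25)² + (12−13)² + (16−29)² = 16 + 1 + 169 = 186
d²(W, Delta) = (29−7)² + (12−14)² + (16−1)² = 484 + 4 + 225 = 713
d²(W, Pavo) = (29−22)² + (12−20)² + (16−18)² = 49 + 64 + 4 = 117
d²(W, Fornax) = (29−6)² + (12−30)² + (16−11)² = 529 + 324 + 25 = 878
d²(W, Sigma) = (29−21)² + (12−27)² + (16−17)² = 64 + 225 + 1 = 290
The smallest is to Pavo, so W lies in the Voronoi region of Pavo.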